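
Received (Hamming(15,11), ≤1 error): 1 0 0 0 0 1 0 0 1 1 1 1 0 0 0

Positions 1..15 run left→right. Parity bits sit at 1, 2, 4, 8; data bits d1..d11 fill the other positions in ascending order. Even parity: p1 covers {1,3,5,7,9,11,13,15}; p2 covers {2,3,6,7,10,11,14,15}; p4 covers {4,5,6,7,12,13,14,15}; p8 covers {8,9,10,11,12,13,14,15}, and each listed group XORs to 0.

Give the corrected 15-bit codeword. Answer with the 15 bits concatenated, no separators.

101001001111000

s1 (pos 1,3,5,7,9,11,13,15): 1⊕0⊕0⊕0⊕1⊕1⊕0⊕0 = 1
s2 (pos 2,3,6,7,10,11,14,15): 0⊕0⊕1⊕0⊕1⊕1⊕0⊕0 = 1
s4 (pos 4,5,6,7,12,13,14,15): 0⊕0⊕1⊕0⊕1⊕0⊕0⊕0 = 0
s8 (pos 8,9,10,11,12,13,14,15): 0⊕1⊕1⊕1⊕1⊕0⊕0⊕0 = 0
Syndrome s8…s1 = 0011 → error at position 3.
Flip position 3: 100001001111000 → 101001001111000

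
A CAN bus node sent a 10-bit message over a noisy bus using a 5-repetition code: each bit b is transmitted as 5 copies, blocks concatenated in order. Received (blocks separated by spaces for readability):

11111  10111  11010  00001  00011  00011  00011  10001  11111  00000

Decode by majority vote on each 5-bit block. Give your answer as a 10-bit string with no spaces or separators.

1110000010

Block 1 (11111): 5 ones → 1
Block 2 (10111): 4 ones → 1
Block 3 (11010): 3 ones → 1
Block 4 (00001): 1 one → 0
Block 5 (00011): 2 ones → 0
Block 6 (00011): 2 ones → 0
Block 7 (00011): 2 ones → 0
Block 8 (10001): 2 ones → 0
Block 9 (11111): 5 ones → 1
Block 10 (00000): 0 ones → 0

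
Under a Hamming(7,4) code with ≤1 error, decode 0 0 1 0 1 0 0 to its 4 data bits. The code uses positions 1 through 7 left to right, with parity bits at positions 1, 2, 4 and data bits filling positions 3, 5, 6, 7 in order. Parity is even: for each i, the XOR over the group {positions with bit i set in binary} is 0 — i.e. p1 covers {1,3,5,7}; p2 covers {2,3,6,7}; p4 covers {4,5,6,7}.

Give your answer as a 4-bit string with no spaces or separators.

s1 (pos 1,3,5,7): 0⊕1⊕1⊕0 = 0
s2 (pos 2,3,6,7): 0⊕1⊕0⊕0 = 1
s4 (pos 4,5,6,7): 0⊕1⊕0⊕0 = 1
Syndrome s4…s1 = 110 → error at position 6.
Flip position 6: 0010100 → 0010110
Read data bits from positions 3,5,6,7: 1110

1110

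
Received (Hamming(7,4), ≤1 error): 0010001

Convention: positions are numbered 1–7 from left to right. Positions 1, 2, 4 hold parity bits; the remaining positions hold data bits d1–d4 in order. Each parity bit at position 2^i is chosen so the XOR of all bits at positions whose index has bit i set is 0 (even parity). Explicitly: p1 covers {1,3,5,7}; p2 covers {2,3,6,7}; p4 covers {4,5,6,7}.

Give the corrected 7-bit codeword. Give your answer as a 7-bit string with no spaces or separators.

s1 (pos 1,3,5,7): 0⊕1⊕0⊕1 = 0
s2 (pos 2,3,6,7): 0⊕1⊕0⊕1 = 0
s4 (pos 4,5,6,7): 0⊕0⊕0⊕1 = 1
Syndrome s4…s1 = 100 → error at position 4.
Flip position 4: 0010001 → 0011001

0011001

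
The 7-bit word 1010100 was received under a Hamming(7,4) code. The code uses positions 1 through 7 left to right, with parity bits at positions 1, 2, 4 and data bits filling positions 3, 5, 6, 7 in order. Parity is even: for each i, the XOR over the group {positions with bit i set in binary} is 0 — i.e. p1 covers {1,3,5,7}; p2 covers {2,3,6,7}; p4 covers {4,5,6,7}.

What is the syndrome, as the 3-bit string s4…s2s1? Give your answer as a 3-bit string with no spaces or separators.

111

s1 (pos 1,3,5,7): 1⊕1⊕1⊕0 = 1
s2 (pos 2,3,6,7): 0⊕1⊕0⊕0 = 1
s4 (pos 4,5,6,7): 0⊕1⊕0⊕0 = 1
Syndrome s4…s1 = 111 → error at position 7.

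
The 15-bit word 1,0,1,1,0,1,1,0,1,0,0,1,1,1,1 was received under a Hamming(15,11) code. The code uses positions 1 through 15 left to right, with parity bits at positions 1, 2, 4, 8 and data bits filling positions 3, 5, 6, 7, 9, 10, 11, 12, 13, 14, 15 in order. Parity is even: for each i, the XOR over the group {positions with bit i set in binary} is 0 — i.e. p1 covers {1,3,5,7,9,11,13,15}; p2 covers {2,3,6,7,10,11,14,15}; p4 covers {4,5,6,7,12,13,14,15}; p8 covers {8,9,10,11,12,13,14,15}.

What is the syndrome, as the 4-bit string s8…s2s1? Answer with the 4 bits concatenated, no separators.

1110

s1 (pos 1,3,5,7,9,11,13,15): 1⊕1⊕0⊕1⊕1⊕0⊕1⊕1 = 0
s2 (pos 2,3,6,7,10,11,14,15): 0⊕1⊕1⊕1⊕0⊕0⊕1⊕1 = 1
s4 (pos 4,5,6,7,12,13,14,15): 1⊕0⊕1⊕1⊕1⊕1⊕1⊕1 = 1
s8 (pos 8,9,10,11,12,13,14,15): 0⊕1⊕0⊕0⊕1⊕1⊕1⊕1 = 1
Syndrome s8…s1 = 1110 → error at position 14.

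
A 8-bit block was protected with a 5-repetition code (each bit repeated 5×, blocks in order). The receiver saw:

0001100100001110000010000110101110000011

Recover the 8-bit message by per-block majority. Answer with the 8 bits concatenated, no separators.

Block 1 (00011): 2 ones → 0
Block 2 (00100): 1 one → 0
Block 3 (00111): 3 ones → 1
Block 4 (00000): 0 ones → 0
Block 5 (10000): 1 one → 0
Block 6 (11010): 3 ones → 1
Block 7 (11100): 3 ones → 1
Block 8 (00011): 2 ones → 0

00100110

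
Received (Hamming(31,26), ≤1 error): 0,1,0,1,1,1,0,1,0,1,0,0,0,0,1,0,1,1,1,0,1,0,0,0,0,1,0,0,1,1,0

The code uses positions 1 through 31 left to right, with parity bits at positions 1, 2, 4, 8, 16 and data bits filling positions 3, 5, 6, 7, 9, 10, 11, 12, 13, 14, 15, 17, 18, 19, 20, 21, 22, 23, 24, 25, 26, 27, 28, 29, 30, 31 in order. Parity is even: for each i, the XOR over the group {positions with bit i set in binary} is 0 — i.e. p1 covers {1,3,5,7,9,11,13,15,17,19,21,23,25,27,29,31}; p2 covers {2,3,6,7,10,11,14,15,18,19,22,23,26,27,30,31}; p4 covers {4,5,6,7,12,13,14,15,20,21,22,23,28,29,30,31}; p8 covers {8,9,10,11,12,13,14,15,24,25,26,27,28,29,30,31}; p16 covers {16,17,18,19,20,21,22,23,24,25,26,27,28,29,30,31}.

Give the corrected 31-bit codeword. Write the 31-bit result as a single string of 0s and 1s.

s1 (pos 1,3,5,7,9,11,13,15,17,19,21,23,25,27,29,31): 0⊕0⊕1⊕0⊕0⊕0⊕0⊕1⊕1⊕1⊕1⊕0⊕0⊕0⊕1⊕0 = 0
s2 (pos 2,3,6,7,10,11,14,15,18,19,22,23,26,27,30,31): 1⊕0⊕1⊕0⊕1⊕0⊕0⊕1⊕1⊕1⊕0⊕0⊕1⊕0⊕1⊕0 = 0
s4 (pos 4,5,6,7,12,13,14,15,20,21,22,23,28,29,30,31): 1⊕1⊕1⊕0⊕0⊕0⊕0⊕1⊕0⊕1⊕0⊕0⊕0⊕1⊕1⊕0 = 1
s8 (pos 8,9,10,11,12,13,14,15,24,25,26,27,28,29,30,31): 1⊕0⊕1⊕0⊕0⊕0⊕0⊕1⊕0⊕0⊕1⊕0⊕0⊕1⊕1⊕0 = 0
s16 (pos 16,17,18,19,20,21,22,23,24,25,26,27,28,29,30,31): 0⊕1⊕1⊕1⊕0⊕1⊕0⊕0⊕0⊕0⊕1⊕0⊕0⊕1⊕1⊕0 = 1
Syndrome s16…s1 = 10100 → error at position 20.
Flip position 20: 0101110101000010111010000100110 → 0101110101000010111110000100110

0101110101000010111110000100110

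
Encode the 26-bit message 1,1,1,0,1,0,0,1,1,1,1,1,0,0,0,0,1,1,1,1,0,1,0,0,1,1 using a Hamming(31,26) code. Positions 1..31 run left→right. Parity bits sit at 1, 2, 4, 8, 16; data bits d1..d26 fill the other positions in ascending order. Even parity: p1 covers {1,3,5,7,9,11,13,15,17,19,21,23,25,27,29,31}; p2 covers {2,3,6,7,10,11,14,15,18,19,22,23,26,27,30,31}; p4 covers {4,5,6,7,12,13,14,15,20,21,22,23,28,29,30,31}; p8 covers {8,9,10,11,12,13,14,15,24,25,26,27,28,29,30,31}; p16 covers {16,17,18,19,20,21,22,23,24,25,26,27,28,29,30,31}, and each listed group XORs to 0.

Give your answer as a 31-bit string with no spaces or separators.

Place data at non-parity positions: p1 p2 1 p4 1 1 0 p8 1 0 0 1 1 1 1 p16 1 0 0 0 0 1 1 1 1 0 1 0 0 1 1
p1 (pos 1,3,5,7,9,11,13,15,17,19,21,23,25,27,29,31): XOR of data positions = 1⊕1⊕0⊕1⊕0⊕1⊕1⊕1⊕0⊕0⊕1⊕1⊕1⊕0⊕1 = 0
p2 (pos 2,3,6,7,10,11,14,15,18,19,22,23,26,27,30,31): XOR of data positions = 1⊕1⊕0⊕0⊕0⊕1⊕1⊕0⊕0⊕1⊕1⊕0⊕1⊕1⊕1 = 1
p4 (pos 4,5,6,7,12,13,14,15,20,21,22,23,28,29,30,31): XOR of data positions = 1⊕1⊕0⊕1⊕1⊕1⊕1⊕0⊕0⊕1⊕1⊕0⊕0⊕1⊕1 = 0
p8 (pos 8,9,10,11,12,13,14,15,24,25,26,27,28,29,30,31): XOR of data positions = 1⊕0⊕0⊕1⊕1⊕1⊕1⊕1⊕1⊕0⊕1⊕0⊕0⊕1⊕1 = 0
p16 (pos 16,17,18,19,20,21,22,23,24,25,26,27,28,29,30,31): XOR of data positions = 1⊕0⊕0⊕0⊕0⊕1⊕1⊕1⊕1⊕0⊕1⊕0⊕0⊕1⊕1 = 0
Codeword: 0110110010011110100001111010011

0110110010011110100001111010011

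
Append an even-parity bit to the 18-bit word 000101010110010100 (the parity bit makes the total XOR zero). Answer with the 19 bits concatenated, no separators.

XOR of the 18 data bits: 0⊕0⊕0⊕1⊕0⊕1⊕0⊕1⊕0⊕1⊕1⊕0⊕0⊕1⊕0⊕1⊕0⊕0 = 1
Parity bit = 1 (so all 19 bits XOR to 0).

0001010101100101001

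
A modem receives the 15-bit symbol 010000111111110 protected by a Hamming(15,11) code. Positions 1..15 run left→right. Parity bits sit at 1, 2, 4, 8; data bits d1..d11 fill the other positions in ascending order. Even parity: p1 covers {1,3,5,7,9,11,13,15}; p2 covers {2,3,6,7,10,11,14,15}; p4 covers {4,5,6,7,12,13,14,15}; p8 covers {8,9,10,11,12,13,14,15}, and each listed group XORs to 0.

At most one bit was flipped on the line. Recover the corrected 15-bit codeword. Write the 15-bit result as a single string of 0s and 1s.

s1 (pos 1,3,5,7,9,11,13,15): 0⊕0⊕0⊕1⊕1⊕1⊕1⊕0 = 0
s2 (pos 2,3,6,7,10,11,14,15): 1⊕0⊕0⊕1⊕1⊕1⊕1⊕0 = 1
s4 (pos 4,5,6,7,12,13,14,15): 0⊕0⊕0⊕1⊕1⊕1⊕1⊕0 = 0
s8 (pos 8,9,10,11,12,13,14,15): 1⊕1⊕1⊕1⊕1⊕1⊕1⊕0 = 1
Syndrome s8…s1 = 1010 → error at position 10.
Flip position 10: 010000111111110 → 010000111011110

010000111011110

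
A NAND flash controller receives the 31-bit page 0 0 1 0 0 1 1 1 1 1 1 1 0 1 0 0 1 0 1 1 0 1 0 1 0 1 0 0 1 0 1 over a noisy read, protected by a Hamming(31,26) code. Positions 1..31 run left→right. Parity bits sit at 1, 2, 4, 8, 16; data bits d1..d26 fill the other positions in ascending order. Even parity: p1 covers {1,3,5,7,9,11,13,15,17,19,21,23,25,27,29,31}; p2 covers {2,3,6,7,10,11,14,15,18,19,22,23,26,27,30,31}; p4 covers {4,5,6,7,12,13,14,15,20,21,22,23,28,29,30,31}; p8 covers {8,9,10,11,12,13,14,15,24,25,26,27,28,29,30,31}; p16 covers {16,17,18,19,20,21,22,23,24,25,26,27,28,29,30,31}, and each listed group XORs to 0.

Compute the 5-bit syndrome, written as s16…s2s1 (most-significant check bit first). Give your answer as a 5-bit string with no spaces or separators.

00000

s1 (pos 1,3,5,7,9,11,13,15,17,19,21,23,25,27,29,31): 0⊕1⊕0⊕1⊕1⊕1⊕0⊕0⊕1⊕1⊕0⊕0⊕0⊕0⊕1⊕1 = 0
s2 (pos 2,3,6,7,10,11,14,15,18,19,22,23,26,27,30,31): 0⊕1⊕1⊕1⊕1⊕1⊕1⊕0⊕0⊕1⊕1⊕0⊕1⊕0⊕0⊕1 = 0
s4 (pos 4,5,6,7,12,13,14,15,20,21,22,23,28,29,30,31): 0⊕0⊕1⊕1⊕1⊕0⊕1⊕0⊕1⊕0⊕1⊕0⊕0⊕1⊕0⊕1 = 0
s8 (pos 8,9,10,11,12,13,14,15,24,25,26,27,28,29,30,31): 1⊕1⊕1⊕1⊕1⊕0⊕1⊕0⊕1⊕0⊕1⊕0⊕0⊕1⊕0⊕1 = 0
s16 (pos 16,17,18,19,20,21,22,23,24,25,26,27,28,29,30,31): 0⊕1⊕0⊕1⊕1⊕0⊕1⊕0⊕1⊕0⊕1⊕0⊕0⊕1⊕0⊕1 = 0
Syndrome s16…s1 = 00000 → no error.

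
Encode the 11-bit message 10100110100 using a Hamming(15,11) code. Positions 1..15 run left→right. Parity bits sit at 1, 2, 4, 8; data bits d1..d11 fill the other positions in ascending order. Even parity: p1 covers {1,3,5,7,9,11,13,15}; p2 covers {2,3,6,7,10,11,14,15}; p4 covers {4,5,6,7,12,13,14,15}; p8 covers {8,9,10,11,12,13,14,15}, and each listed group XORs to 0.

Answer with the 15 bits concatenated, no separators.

101001010110100

Place data at non-parity positions: p1 p2 1 p4 0 1 0 p8 0 1 1 0 1 0 0
p1 (pos 1,3,5,7,9,11,13,15): XOR of data positions = 1⊕0⊕0⊕0⊕1⊕1⊕0 = 1
p2 (pos 2,3,6,7,10,11,14,15): XOR of data positions = 1⊕1⊕0⊕1⊕1⊕0⊕0 = 0
p4 (pos 4,5,6,7,12,13,14,15): XOR of data positions = 0⊕1⊕0⊕0⊕1⊕0⊕0 = 0
p8 (pos 8,9,10,11,12,13,14,15): XOR of data positions = 0⊕1⊕1⊕0⊕1⊕0⊕0 = 1
Codeword: 101001010110100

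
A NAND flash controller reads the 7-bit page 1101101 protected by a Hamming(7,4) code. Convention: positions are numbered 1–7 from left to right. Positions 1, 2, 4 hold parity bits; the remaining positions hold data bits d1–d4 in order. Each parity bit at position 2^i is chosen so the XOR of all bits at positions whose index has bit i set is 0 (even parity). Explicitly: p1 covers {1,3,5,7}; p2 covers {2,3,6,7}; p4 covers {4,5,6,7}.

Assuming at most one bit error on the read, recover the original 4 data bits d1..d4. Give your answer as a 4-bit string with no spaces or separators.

0001

s1 (pos 1,3,5,7): 1⊕0⊕1⊕1 = 1
s2 (pos 2,3,6,7): 1⊕0⊕0⊕1 = 0
s4 (pos 4,5,6,7): 1⊕1⊕0⊕1 = 1
Syndrome s4…s1 = 101 → error at position 5.
Flip position 5: 1101101 → 1101001
Read data bits from positions 3,5,6,7: 0001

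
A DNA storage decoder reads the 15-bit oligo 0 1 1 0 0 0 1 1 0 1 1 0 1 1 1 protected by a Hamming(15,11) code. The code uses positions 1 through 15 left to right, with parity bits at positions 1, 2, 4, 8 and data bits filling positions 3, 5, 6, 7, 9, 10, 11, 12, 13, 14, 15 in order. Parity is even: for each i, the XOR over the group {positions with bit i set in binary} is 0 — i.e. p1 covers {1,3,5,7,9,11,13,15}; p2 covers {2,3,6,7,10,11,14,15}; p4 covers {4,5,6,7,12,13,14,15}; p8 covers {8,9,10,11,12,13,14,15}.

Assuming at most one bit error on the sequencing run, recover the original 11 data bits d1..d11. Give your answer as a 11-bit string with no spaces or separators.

s1 (pos 1,3,5,7,9,11,13,15): 0⊕1⊕0⊕1⊕0⊕1⊕1⊕1 = 1
s2 (pos 2,3,6,7,10,11,14,15): 1⊕1⊕0⊕1⊕1⊕1⊕1⊕1 = 1
s4 (pos 4,5,6,7,12,13,14,15): 0⊕0⊕0⊕1⊕0⊕1⊕1⊕1 = 0
s8 (pos 8,9,10,11,12,13,14,15): 1⊕0⊕1⊕1⊕0⊕1⊕1⊕1 = 0
Syndrome s8…s1 = 0011 → error at position 3.
Flip position 3: 011000110110111 → 010000110110111
Read data bits from positions 3,5,6,7,9,10,11,12,13,14,15: 00010110111

00010110111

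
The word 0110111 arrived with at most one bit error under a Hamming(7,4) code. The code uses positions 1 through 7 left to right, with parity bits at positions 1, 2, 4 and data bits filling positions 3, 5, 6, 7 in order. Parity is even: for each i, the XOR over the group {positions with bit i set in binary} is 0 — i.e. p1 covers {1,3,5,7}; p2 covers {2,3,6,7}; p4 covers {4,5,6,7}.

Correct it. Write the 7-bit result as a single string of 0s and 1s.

s1 (pos 1,3,5,7): 0⊕1⊕1⊕1 = 1
s2 (pos 2,3,6,7): 1⊕1⊕1⊕1 = 0
s4 (pos 4,5,6,7): 0⊕1⊕1⊕1 = 1
Syndrome s4…s1 = 101 → error at position 5.
Flip position 5: 0110111 → 0110011

0110011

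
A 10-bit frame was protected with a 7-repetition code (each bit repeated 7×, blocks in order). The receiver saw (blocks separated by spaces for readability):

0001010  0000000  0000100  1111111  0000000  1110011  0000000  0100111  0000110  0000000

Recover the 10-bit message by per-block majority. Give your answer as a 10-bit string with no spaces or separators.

Block 1 (0001010): 2 ones → 0
Block 2 (0000000): 0 ones → 0
Block 3 (0000100): 1 one → 0
Block 4 (1111111): 7 ones → 1
Block 5 (0000000): 0 ones → 0
Block 6 (1110011): 5 ones → 1
Block 7 (0000000): 0 ones → 0
Block 8 (0100111): 4 ones → 1
Block 9 (0000110): 2 ones → 0
Block 10 (0000000): 0 ones → 0

0001010100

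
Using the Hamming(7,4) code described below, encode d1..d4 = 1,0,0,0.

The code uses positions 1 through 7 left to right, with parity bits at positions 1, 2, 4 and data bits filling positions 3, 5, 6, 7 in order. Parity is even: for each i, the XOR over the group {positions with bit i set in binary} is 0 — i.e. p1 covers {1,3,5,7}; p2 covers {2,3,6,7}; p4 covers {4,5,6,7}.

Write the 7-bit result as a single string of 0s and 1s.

Place data at non-parity positions: p1 p2 1 p4 0 0 0
p1 (pos 1,3,5,7): XOR of data positions = 1⊕0⊕0 = 1
p2 (pos 2,3,6,7): XOR of data positions = 1⊕0⊕0 = 1
p4 (pos 4,5,6,7): XOR of data positions = 0⊕0⊕0 = 0
Codeword: 1110000

1110000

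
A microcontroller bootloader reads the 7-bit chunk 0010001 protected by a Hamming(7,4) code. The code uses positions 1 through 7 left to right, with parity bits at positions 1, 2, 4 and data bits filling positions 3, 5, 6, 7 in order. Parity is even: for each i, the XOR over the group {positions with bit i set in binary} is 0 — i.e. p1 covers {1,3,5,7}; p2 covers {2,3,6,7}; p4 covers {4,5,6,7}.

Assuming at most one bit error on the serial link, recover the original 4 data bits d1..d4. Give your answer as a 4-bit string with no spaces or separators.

s1 (pos 1,3,5,7): 0⊕1⊕0⊕1 = 0
s2 (pos 2,3,6,7): 0⊕1⊕0⊕1 = 0
s4 (pos 4,5,6,7): 0⊕0⊕0⊕1 = 1
Syndrome s4…s1 = 100 → error at position 4.
Flip position 4: 0010001 → 0011001
Read data bits from positions 3,5,6,7: 1001

1001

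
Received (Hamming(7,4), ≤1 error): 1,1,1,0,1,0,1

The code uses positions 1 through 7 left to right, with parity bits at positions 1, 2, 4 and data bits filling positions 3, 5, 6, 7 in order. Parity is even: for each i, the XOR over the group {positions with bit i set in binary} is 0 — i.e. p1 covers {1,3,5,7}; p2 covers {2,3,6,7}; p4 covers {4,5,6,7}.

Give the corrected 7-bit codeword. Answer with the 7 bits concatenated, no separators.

s1 (pos 1,3,5,7): 1⊕1⊕1⊕1 = 0
s2 (pos 2,3,6,7): 1⊕1⊕0⊕1 = 1
s4 (pos 4,5,6,7): 0⊕1⊕0⊕1 = 0
Syndrome s4…s1 = 010 → error at position 2.
Flip position 2: 1110101 → 1010101

1010101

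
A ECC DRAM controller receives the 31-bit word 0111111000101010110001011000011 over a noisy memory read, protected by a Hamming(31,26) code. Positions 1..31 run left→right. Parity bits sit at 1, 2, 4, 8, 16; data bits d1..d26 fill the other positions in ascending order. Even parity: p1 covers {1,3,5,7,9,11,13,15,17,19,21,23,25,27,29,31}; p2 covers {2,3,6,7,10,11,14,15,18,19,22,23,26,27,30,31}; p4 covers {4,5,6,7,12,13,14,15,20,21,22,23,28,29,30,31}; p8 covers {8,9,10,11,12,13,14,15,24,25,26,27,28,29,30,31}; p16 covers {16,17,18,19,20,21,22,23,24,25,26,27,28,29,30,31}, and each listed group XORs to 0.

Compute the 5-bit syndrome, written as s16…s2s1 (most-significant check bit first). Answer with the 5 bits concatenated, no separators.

s1 (pos 1,3,5,7,9,11,13,15,17,19,21,23,25,27,29,31): 0⊕1⊕1⊕1⊕0⊕1⊕1⊕1⊕1⊕0⊕0⊕0⊕1⊕0⊕0⊕1 = 1
s2 (pos 2,3,6,7,10,11,14,15,18,19,22,23,26,27,30,31): 1⊕1⊕1⊕1⊕0⊕1⊕0⊕1⊕1⊕0⊕1⊕0⊕0⊕0⊕1⊕1 = 0
s4 (pos 4,5,6,7,12,13,14,15,20,21,22,23,28,29,30,31): 1⊕1⊕1⊕1⊕0⊕1⊕0⊕1⊕0⊕0⊕1⊕0⊕0⊕0⊕1⊕1 = 1
s8 (pos 8,9,10,11,12,13,14,15,24,25,26,27,28,29,30,31): 0⊕0⊕0⊕1⊕0⊕1⊕0⊕1⊕1⊕1⊕0⊕0⊕0⊕0⊕1⊕1 = 1
s16 (pos 16,17,18,19,20,21,22,23,24,25,26,27,28,29,30,31): 0⊕1⊕1⊕0⊕0⊕0⊕1⊕0⊕1⊕1⊕0⊕0⊕0⊕0⊕1⊕1 = 1
Syndrome s16…s1 = 11101 → error at position 29.

11101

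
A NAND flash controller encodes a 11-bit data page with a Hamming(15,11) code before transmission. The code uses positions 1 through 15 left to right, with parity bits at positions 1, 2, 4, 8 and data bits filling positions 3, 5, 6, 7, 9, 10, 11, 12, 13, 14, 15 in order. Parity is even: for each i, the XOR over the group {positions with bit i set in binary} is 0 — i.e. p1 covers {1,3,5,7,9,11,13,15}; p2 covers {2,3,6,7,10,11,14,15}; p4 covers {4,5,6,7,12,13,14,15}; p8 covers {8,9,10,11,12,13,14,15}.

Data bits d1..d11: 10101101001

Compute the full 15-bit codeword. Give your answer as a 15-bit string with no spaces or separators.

Place data at non-parity positions: p1 p2 1 p4 0 1 0 p8 1 1 0 1 0 0 1
p1 (pos 1,3,5,7,9,11,13,15): XOR of data positions = 1⊕0⊕0⊕1⊕0⊕0⊕1 = 1
p2 (pos 2,3,6,7,10,11,14,15): XOR of data positions = 1⊕1⊕0⊕1⊕0⊕0⊕1 = 0
p4 (pos 4,5,6,7,12,13,14,15): XOR of data positions = 0⊕1⊕0⊕1⊕0⊕0⊕1 = 1
p8 (pos 8,9,10,11,12,13,14,15): XOR of data positions = 1⊕1⊕0⊕1⊕0⊕0⊕1 = 0
Codeword: 101101001101001

101101001101001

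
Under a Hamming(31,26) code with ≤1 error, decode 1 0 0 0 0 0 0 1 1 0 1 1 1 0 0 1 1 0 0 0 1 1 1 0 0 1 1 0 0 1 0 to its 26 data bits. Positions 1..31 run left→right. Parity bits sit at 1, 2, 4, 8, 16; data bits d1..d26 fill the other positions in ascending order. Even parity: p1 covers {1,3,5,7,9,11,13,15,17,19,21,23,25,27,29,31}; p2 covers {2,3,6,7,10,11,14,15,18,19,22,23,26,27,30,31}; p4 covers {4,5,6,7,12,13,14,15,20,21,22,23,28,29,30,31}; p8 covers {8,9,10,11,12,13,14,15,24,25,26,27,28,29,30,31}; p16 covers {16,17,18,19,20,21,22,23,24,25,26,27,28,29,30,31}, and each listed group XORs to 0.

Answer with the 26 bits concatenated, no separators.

s1 (pos 1,3,5,7,9,11,13,15,17,19,21,23,25,27,29,31): 1⊕0⊕0⊕0⊕1⊕1⊕1⊕0⊕1⊕0⊕1⊕1⊕0⊕1⊕0⊕0 = 0
s2 (pos 2,3,6,7,10,11,14,15,18,19,22,23,26,27,30,31): 0⊕0⊕0⊕0⊕0⊕1⊕0⊕0⊕0⊕0⊕1⊕1⊕1⊕1⊕1⊕0 = 0
s4 (pos 4,5,6,7,12,13,14,15,20,21,22,23,28,29,30,31): 0⊕0⊕0⊕0⊕1⊕1⊕0⊕0⊕0⊕1⊕1⊕1⊕0⊕0⊕1⊕0 = 0
s8 (pos 8,9,10,11,12,13,14,15,24,25,26,27,28,29,30,31): 1⊕1⊕0⊕1⊕1⊕1⊕0⊕0⊕0⊕0⊕1⊕1⊕0⊕0⊕1⊕0 = 0
s16 (pos 16,17,18,19,20,21,22,23,24,25,26,27,28,29,30,31): 1⊕1⊕0⊕0⊕0⊕1⊕1⊕1⊕0⊕0⊕1⊕1⊕0⊕0⊕1⊕0 = 0
Syndrome s16…s1 = 00000 → no error.
Read data bits from positions 3,5,6,7,9,10,11,12,13,14,15,17,18,19,20,21,22,23,24,25,26,27,28,29,30,31: 00001011100100011100110010

00001011100100011100110010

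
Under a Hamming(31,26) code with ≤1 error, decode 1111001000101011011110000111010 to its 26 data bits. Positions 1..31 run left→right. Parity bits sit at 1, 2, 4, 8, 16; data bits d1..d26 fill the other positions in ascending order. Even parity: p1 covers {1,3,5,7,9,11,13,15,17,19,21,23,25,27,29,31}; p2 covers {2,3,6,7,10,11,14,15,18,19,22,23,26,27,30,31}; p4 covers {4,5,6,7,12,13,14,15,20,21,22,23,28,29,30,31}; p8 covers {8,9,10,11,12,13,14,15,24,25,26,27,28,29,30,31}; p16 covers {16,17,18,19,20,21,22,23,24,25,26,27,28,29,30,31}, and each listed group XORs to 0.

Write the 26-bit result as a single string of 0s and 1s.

s1 (pos 1,3,5,7,9,11,13,15,17,19,21,23,25,27,29,31): 1⊕1⊕0⊕1⊕0⊕1⊕1⊕1⊕0⊕1⊕1⊕0⊕0⊕1⊕0⊕0 = 1
s2 (pos 2,3,6,7,10,11,14,15,18,19,22,23,26,27,30,31): 1⊕1⊕0⊕1⊕0⊕1⊕0⊕1⊕1⊕1⊕0⊕0⊕1⊕1⊕1⊕0 = 0
s4 (pos 4,5,6,7,12,13,14,15,20,21,22,23,28,29,30,31): 1⊕0⊕0⊕1⊕0⊕1⊕0⊕1⊕1⊕1⊕0⊕0⊕1⊕0⊕1⊕0 = 0
s8 (pos 8,9,10,11,12,13,14,15,24,25,26,27,28,29,30,31): 0⊕0⊕0⊕1⊕0⊕1⊕0⊕1⊕0⊕0⊕1⊕1⊕1⊕0⊕1⊕0 = 1
s16 (pos 16,17,18,19,20,21,22,23,24,25,26,27,28,29,30,31): 1⊕0⊕1⊕1⊕1⊕1⊕0⊕0⊕0⊕0⊕1⊕1⊕1⊕0⊕1⊕0 = 1
Syndrome s16…s1 = 11001 → error at position 25.
Flip position 25: 1111001000101011011110000111010 → 1111001000101011011110001111010
Read data bits from positions 3,5,6,7,9,10,11,12,13,14,15,17,18,19,20,21,22,23,24,25,26,27,28,29,30,31: 10010010101011110001111010

10010010101011110001111010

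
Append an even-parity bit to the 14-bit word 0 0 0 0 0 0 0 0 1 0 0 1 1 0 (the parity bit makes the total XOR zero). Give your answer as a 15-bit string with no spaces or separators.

000000001001101

XOR of the 14 data bits: 0⊕0⊕0⊕0⊕0⊕0⊕0⊕0⊕1⊕0⊕0⊕1⊕1⊕0 = 1
Parity bit = 1 (so all 15 bits XOR to 0).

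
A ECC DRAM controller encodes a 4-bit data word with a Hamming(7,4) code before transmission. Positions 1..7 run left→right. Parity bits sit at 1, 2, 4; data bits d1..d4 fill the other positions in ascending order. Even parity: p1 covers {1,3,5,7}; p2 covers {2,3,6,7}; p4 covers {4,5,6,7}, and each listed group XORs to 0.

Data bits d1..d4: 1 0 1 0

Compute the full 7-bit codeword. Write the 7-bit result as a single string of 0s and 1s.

Place data at non-parity positions: p1 p2 1 p4 0 1 0
p1 (pos 1,3,5,7): XOR of data positions = 1⊕0⊕0 = 1
p2 (pos 2,3,6,7): XOR of data positions = 1⊕1⊕0 = 0
p4 (pos 4,5,6,7): XOR of data positions = 0⊕1⊕0 = 1
Codeword: 1011010

1011010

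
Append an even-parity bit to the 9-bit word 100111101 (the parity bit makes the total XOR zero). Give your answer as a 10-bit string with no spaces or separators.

XOR of the 9 data bits: 1⊕0⊕0⊕1⊕1⊕1⊕1⊕0⊕1 = 0
Parity bit = 0 (so all 10 bits XOR to 0).

1001111010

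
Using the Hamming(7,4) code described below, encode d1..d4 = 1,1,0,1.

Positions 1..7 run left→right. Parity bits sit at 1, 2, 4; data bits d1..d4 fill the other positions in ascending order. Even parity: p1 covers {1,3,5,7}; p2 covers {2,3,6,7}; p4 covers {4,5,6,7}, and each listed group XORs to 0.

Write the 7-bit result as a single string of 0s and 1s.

Place data at non-parity positions: p1 p2 1 p4 1 0 1
p1 (pos 1,3,5,7): XOR of data positions = 1⊕1⊕1 = 1
p2 (pos 2,3,6,7): XOR of data positions = 1⊕0⊕1 = 0
p4 (pos 4,5,6,7): XOR of data positions = 1⊕0⊕1 = 0
Codeword: 1010101

1010101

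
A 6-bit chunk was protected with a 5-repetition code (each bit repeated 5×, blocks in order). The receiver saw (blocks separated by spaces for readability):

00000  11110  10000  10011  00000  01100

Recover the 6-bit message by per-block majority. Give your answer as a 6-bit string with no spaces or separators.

010100

Block 1 (00000): 0 ones → 0
Block 2 (11110): 4 ones → 1
Block 3 (10000): 1 one → 0
Block 4 (10011): 3 ones → 1
Block 5 (00000): 0 ones → 0
Block 6 (01100): 2 ones → 0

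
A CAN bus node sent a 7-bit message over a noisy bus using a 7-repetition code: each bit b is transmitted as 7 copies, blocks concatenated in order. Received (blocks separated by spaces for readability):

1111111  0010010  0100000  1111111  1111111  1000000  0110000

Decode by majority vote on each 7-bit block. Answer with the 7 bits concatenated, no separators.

Block 1 (1111111): 7 ones → 1
Block 2 (0010010): 2 ones → 0
Block 3 (0100000): 1 one → 0
Block 4 (1111111): 7 ones → 1
Block 5 (1111111): 7 ones → 1
Block 6 (1000000): 1 one → 0
Block 7 (0110000): 2 ones → 0

1001100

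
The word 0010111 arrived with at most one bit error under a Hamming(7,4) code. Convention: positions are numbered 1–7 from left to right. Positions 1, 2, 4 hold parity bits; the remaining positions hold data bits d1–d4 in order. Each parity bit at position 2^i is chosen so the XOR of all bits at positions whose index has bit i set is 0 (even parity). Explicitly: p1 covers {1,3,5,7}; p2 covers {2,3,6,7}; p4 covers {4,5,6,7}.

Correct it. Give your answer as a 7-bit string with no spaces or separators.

s1 (pos 1,3,5,7): 0⊕1⊕1⊕1 = 1
s2 (pos 2,3,6,7): 0⊕1⊕1⊕1 = 1
s4 (pos 4,5,6,7): 0⊕1⊕1⊕1 = 1
Syndrome s4…s1 = 111 → error at position 7.
Flip position 7: 0010111 → 0010110

0010110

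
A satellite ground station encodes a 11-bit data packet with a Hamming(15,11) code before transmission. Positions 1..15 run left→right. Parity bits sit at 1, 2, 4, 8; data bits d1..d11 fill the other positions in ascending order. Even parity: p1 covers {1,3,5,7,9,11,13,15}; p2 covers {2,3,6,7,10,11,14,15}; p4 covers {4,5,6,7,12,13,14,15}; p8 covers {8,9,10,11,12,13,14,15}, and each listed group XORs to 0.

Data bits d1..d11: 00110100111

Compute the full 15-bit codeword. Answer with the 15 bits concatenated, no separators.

Place data at non-parity positions: p1 p2 0 p4 0 1 1 p8 0 1 0 0 1 1 1
p1 (pos 1,3,5,7,9,11,13,15): XOR of data positions = 0⊕0⊕1⊕0⊕0⊕1⊕1 = 1
p2 (pos 2,3,6,7,10,11,14,15): XOR of data positions = 0⊕1⊕1⊕1⊕0⊕1⊕1 = 1
p4 (pos 4,5,6,7,12,13,14,15): XOR of data positions = 0⊕1⊕1⊕0⊕1⊕1⊕1 = 1
p8 (pos 8,9,10,11,12,13,14,15): XOR of data positions = 0⊕1⊕0⊕0⊕1⊕1⊕1 = 0
Codeword: 110101100100111

110101100100111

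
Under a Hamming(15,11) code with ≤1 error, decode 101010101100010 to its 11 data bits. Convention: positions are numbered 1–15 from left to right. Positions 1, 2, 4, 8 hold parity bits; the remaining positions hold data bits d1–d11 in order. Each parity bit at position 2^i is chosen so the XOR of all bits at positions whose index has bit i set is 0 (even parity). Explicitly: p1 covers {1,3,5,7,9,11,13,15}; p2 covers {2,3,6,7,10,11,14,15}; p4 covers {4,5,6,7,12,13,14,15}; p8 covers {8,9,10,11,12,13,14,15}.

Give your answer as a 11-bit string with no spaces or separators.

11011100110

s1 (pos 1,3,5,7,9,11,13,15): 1⊕1⊕1⊕1⊕1⊕0⊕0⊕0 = 1
s2 (pos 2,3,6,7,10,11,14,15): 0⊕1⊕0⊕1⊕1⊕0⊕1⊕0 = 0
s4 (pos 4,5,6,7,12,13,14,15): 0⊕1⊕0⊕1⊕0⊕0⊕1⊕0 = 1
s8 (pos 8,9,10,11,12,13,14,15): 0⊕1⊕1⊕0⊕0⊕0⊕1⊕0 = 1
Syndrome s8…s1 = 1101 → error at position 13.
Flip position 13: 101010101100010 → 101010101100110
Read data bits from positions 3,5,6,7,9,10,11,12,13,14,15: 11011100110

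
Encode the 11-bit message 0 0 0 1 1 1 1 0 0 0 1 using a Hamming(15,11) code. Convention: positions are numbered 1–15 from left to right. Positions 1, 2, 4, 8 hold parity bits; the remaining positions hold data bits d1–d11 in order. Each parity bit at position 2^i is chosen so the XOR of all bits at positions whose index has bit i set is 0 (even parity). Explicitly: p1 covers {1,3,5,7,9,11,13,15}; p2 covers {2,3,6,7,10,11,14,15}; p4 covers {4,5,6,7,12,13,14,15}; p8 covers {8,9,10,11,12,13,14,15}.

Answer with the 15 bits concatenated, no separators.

000000101110001

Place data at non-parity positions: p1 p2 0 p4 0 0 1 p8 1 1 1 0 0 0 1
p1 (pos 1,3,5,7,9,11,13,15): XOR of data positions = 0⊕0⊕1⊕1⊕1⊕0⊕1 = 0
p2 (pos 2,3,6,7,10,11,14,15): XOR of data positions = 0⊕0⊕1⊕1⊕1⊕0⊕1 = 0
p4 (pos 4,5,6,7,12,13,14,15): XOR of data positions = 0⊕0⊕1⊕0⊕0⊕0⊕1 = 0
p8 (pos 8,9,10,11,12,13,14,15): XOR of data positions = 1⊕1⊕1⊕0⊕0⊕0⊕1 = 0
Codeword: 000000101110001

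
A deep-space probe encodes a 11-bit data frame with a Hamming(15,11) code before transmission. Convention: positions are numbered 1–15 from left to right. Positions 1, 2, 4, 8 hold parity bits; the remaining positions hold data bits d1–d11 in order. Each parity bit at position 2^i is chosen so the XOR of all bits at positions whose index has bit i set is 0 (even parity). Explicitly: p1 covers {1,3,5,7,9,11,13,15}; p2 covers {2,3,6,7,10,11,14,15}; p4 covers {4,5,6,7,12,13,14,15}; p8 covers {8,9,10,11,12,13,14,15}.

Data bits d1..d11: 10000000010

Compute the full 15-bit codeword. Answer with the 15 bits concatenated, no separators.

101100010000010

Place data at non-parity positions: p1 p2 1 p4 0 0 0 p8 0 0 0 0 0 1 0
p1 (pos 1,3,5,7,9,11,13,15): XOR of data positions = 1⊕0⊕0⊕0⊕0⊕0⊕0 = 1
p2 (pos 2,3,6,7,10,11,14,15): XOR of data positions = 1⊕0⊕0⊕0⊕0⊕1⊕0 = 0
p4 (pos 4,5,6,7,12,13,14,15): XOR of data positions = 0⊕0⊕0⊕0⊕0⊕1⊕0 = 1
p8 (pos 8,9,10,11,12,13,14,15): XOR of data positions = 0⊕0⊕0⊕0⊕0⊕1⊕0 = 1
Codeword: 101100010000010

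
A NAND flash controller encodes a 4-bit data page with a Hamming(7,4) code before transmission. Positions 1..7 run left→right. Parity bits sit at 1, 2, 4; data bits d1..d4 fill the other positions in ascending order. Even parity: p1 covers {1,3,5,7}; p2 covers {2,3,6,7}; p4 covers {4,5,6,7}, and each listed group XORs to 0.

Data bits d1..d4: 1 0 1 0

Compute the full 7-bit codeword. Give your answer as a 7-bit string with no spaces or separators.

Place data at non-parity positions: p1 p2 1 p4 0 1 0
p1 (pos 1,3,5,7): XOR of data positions = 1⊕0⊕0 = 1
p2 (pos 2,3,6,7): XOR of data positions = 1⊕1⊕0 = 0
p4 (pos 4,5,6,7): XOR of data positions = 0⊕1⊕0 = 1
Codeword: 1011010

1011010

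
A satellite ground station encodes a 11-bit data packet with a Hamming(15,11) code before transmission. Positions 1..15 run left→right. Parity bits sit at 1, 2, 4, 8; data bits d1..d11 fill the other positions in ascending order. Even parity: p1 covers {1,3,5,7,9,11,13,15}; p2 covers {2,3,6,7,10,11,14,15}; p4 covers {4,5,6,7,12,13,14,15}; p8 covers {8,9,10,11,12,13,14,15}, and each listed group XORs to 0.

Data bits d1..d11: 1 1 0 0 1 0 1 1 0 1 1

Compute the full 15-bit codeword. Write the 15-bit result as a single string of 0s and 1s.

101010011011011

Place data at non-parity positions: p1 p2 1 p4 1 0 0 p8 1 0 1 1 0 1 1
p1 (pos 1,3,5,7,9,11,13,15): XOR of data positions = 1⊕1⊕0⊕1⊕1⊕0⊕1 = 1
p2 (pos 2,3,6,7,10,11,14,15): XOR of data positions = 1⊕0⊕0⊕0⊕1⊕1⊕1 = 0
p4 (pos 4,5,6,7,12,13,14,15): XOR of data positions = 1⊕0⊕0⊕1⊕0⊕1⊕1 = 0
p8 (pos 8,9,10,11,12,13,14,15): XOR of data positions = 1⊕0⊕1⊕1⊕0⊕1⊕1 = 1
Codeword: 101010011011011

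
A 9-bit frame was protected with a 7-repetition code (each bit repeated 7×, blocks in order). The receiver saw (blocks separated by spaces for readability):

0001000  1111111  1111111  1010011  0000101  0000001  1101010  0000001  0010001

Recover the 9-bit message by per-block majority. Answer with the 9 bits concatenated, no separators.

011100100

Block 1 (0001000): 1 one → 0
Block 2 (1111111): 7 ones → 1
Block 3 (1111111): 7 ones → 1
Block 4 (1010011): 4 ones → 1
Block 5 (0000101): 2 ones → 0
Block 6 (0000001): 1 one → 0
Block 7 (1101010): 4 ones → 1
Block 8 (0000001): 1 one → 0
Block 9 (0010001): 2 ones → 0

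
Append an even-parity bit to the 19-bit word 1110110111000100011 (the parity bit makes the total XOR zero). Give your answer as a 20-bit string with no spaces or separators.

11101101110001000111

XOR of the 19 data bits: 1⊕1⊕1⊕0⊕1⊕1⊕0⊕1⊕1⊕1⊕0⊕0⊕0⊕1⊕0⊕0⊕0⊕1⊕1 = 1
Parity bit = 1 (so all 20 bits XOR to 0).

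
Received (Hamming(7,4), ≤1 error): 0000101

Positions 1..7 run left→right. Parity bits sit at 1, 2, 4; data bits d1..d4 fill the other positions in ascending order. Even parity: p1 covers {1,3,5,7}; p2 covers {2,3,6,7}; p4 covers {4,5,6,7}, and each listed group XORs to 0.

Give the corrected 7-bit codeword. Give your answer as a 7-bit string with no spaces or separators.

0100101

s1 (pos 1,3,5,7): 0⊕0⊕1⊕1 = 0
s2 (pos 2,3,6,7): 0⊕0⊕0⊕1 = 1
s4 (pos 4,5,6,7): 0⊕1⊕0⊕1 = 0
Syndrome s4…s1 = 010 → error at position 2.
Flip position 2: 0000101 → 0100101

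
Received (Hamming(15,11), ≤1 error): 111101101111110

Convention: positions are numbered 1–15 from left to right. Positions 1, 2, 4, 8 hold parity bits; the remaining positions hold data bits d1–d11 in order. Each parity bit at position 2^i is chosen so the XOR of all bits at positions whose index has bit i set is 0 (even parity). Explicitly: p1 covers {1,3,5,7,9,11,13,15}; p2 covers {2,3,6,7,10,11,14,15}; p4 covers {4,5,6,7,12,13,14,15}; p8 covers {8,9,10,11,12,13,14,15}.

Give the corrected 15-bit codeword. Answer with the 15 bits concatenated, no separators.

101101101111110

s1 (pos 1,3,5,7,9,11,13,15): 1⊕1⊕0⊕1⊕1⊕1⊕1⊕0 = 0
s2 (pos 2,3,6,7,10,11,14,15): 1⊕1⊕1⊕1⊕1⊕1⊕1⊕0 = 1
s4 (pos 4,5,6,7,12,13,14,15): 1⊕0⊕1⊕1⊕1⊕1⊕1⊕0 = 0
s8 (pos 8,9,10,11,12,13,14,15): 0⊕1⊕1⊕1⊕1⊕1⊕1⊕0 = 0
Syndrome s8…s1 = 0010 → error at position 2.
Flip position 2: 111101101111110 → 101101101111110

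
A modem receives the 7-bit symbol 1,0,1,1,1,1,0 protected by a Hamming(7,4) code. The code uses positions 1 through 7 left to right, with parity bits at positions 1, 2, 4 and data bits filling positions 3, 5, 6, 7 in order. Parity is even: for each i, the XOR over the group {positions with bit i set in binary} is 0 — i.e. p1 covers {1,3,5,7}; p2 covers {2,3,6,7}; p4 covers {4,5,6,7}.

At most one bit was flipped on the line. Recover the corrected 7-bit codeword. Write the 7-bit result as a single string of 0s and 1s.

1011010

s1 (pos 1,3,5,7): 1⊕1⊕1⊕0 = 1
s2 (pos 2,3,6,7): 0⊕1⊕1⊕0 = 0
s4 (pos 4,5,6,7): 1⊕1⊕1⊕0 = 1
Syndrome s4…s1 = 101 → error at position 5.
Flip position 5: 1011110 → 1011010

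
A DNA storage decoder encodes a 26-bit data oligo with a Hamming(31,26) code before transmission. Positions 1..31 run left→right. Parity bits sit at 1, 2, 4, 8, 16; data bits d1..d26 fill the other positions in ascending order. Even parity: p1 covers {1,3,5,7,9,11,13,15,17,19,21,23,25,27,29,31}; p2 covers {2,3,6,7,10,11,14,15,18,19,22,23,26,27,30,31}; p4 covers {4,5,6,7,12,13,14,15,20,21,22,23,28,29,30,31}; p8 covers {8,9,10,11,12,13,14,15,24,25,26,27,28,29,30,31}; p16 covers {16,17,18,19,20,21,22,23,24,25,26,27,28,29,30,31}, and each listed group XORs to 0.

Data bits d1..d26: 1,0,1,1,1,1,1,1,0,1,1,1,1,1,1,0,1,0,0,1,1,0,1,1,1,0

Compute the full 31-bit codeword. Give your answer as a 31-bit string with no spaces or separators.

Place data at non-parity positions: p1 p2 1 p4 0 1 1 p8 1 1 1 1 0 1 1 p16 1 1 1 1 0 1 0 0 1 1 0 1 1 1 0
p1 (pos 1,3,5,7,9,11,13,15,17,19,21,23,25,27,29,31): XOR of data positions = 1⊕0⊕1⊕1⊕1⊕0⊕1⊕1⊕1⊕0⊕0⊕1⊕0⊕1⊕0 = 1
p2 (pos 2,3,6,7,10,11,14,15,18,19,22,23,26,27,30,31): XOR of data positions = 1⊕1⊕1⊕1⊕1⊕1⊕1⊕1⊕1⊕1⊕0⊕1⊕0⊕1⊕0 = 0
p4 (pos 4,5,6,7,12,13,14,15,20,21,22,23,28,29,30,31): XOR of data positions = 0⊕1⊕1⊕1⊕0⊕1⊕1⊕1⊕0⊕1⊕0⊕1⊕1⊕1⊕0 = 0
p8 (pos 8,9,10,11,12,13,14,15,24,25,26,27,28,29,30,31): XOR of data positions = 1⊕1⊕1⊕1⊕0⊕1⊕1⊕0⊕1⊕1⊕0⊕1⊕1⊕1⊕0 = 1
p16 (pos 16,17,18,19,20,21,22,23,24,25,26,27,28,29,30,31): XOR of data positions = 1⊕1⊕1⊕1⊕0⊕1⊕0⊕0⊕1⊕1⊕0⊕1⊕1⊕1⊕0 = 0
Codeword: 1010011111110110111101001101110

1010011111110110111101001101110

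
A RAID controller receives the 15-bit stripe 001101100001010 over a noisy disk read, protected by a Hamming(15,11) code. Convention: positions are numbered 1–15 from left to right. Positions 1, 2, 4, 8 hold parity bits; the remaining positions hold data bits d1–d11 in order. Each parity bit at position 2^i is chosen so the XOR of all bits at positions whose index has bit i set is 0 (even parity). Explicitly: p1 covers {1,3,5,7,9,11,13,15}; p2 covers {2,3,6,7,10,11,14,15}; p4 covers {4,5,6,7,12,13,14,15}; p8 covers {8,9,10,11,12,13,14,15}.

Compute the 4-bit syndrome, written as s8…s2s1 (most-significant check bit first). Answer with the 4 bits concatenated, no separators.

0100

s1 (pos 1,3,5,7,9,11,13,15): 0⊕1⊕0⊕1⊕0⊕0⊕0⊕0 = 0
s2 (pos 2,3,6,7,10,11,14,15): 0⊕1⊕1⊕1⊕0⊕0⊕1⊕0 = 0
s4 (pos 4,5,6,7,12,13,14,15): 1⊕0⊕1⊕1⊕1⊕0⊕1⊕0 = 1
s8 (pos 8,9,10,11,12,13,14,15): 0⊕0⊕0⊕0⊕1⊕0⊕1⊕0 = 0
Syndrome s8…s1 = 0100 → error at position 4.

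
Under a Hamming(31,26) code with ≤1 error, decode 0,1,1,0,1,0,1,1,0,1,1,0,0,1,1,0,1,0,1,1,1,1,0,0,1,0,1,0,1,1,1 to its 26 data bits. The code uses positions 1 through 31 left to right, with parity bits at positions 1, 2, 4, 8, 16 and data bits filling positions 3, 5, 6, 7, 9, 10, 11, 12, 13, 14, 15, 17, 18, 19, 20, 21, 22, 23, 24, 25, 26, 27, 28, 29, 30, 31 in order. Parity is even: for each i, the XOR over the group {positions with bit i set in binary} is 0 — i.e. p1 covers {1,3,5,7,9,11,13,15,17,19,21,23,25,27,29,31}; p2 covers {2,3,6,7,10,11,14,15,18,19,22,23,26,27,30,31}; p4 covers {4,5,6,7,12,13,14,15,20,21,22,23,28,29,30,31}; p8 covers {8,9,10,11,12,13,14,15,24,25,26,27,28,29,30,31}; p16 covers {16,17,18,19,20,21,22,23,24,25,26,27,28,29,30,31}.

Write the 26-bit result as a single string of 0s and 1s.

s1 (pos 1,3,5,7,9,11,13,15,17,19,21,23,25,27,29,31): 0⊕1⊕1⊕1⊕0⊕1⊕0⊕1⊕1⊕1⊕1⊕0⊕1⊕1⊕1⊕1 = 0
s2 (pos 2,3,6,7,10,11,14,15,18,19,22,23,26,27,30,31): 1⊕1⊕0⊕1⊕1⊕1⊕1⊕1⊕0⊕1⊕1⊕0⊕0⊕1⊕1⊕1 = 0
s4 (pos 4,5,6,7,12,13,14,15,20,21,22,23,28,29,30,31): 0⊕1⊕0⊕1⊕0⊕0⊕1⊕1⊕1⊕1⊕1⊕0⊕0⊕1⊕1⊕1 = 0
s8 (pos 8,9,10,11,12,13,14,15,24,25,26,27,28,29,30,31): 1⊕0⊕1⊕1⊕0⊕0⊕1⊕1⊕0⊕1⊕0⊕1⊕0⊕1⊕1⊕1 = 0
s16 (pos 16,17,18,19,20,21,22,23,24,25,26,27,28,29,30,31): 0⊕1⊕0⊕1⊕1⊕1⊕1⊕0⊕0⊕1⊕0⊕1⊕0⊕1⊕1⊕1 = 0
Syndrome s16…s1 = 00000 → no error.
Read data bits from positions 3,5,6,7,9,10,11,12,13,14,15,17,18,19,20,21,22,23,24,25,26,27,28,29,30,31: 11010110011101111001010111

11010110011101111001010111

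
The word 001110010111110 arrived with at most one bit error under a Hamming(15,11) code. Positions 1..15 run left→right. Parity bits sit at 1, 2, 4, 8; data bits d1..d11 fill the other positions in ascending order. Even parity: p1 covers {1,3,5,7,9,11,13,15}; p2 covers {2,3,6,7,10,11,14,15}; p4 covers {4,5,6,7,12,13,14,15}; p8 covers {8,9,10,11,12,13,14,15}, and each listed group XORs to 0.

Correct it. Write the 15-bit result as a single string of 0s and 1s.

001010010111110

s1 (pos 1,3,5,7,9,11,13,15): 0⊕1⊕1⊕0⊕0⊕1⊕1⊕0 = 0
s2 (pos 2,3,6,7,10,11,14,15): 0⊕1⊕0⊕0⊕1⊕1⊕1⊕0 = 0
s4 (pos 4,5,6,7,12,13,14,15): 1⊕1⊕0⊕0⊕1⊕1⊕1⊕0 = 1
s8 (pos 8,9,10,11,12,13,14,15): 1⊕0⊕1⊕1⊕1⊕1⊕1⊕0 = 0
Syndrome s8…s1 = 0100 → error at position 4.
Flip position 4: 001110010111110 → 001010010111110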